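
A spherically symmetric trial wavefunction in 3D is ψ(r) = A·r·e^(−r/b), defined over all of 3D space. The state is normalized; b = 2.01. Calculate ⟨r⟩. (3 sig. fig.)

⟨r⟩ ≈ 5.03

⟨r⟩ = ∫ r |ψ|² 4πr² dr over the full domain.
Using ∫₀^∞ rⁿ e^(−αr) dr = n!/αⁿ⁺¹, since the A² factors cancel between numerator and denominator, ⟨r⟩ = 5·b/2.
Putting b = 2.01 gives 5.025.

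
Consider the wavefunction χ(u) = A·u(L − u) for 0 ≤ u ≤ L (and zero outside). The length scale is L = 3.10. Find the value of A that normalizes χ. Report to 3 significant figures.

Require ∫ |χ|² du = 1 over the whole domain.
Expanding the polynomial and integrating term by term, the integral (without the A² prefactor) comes out to L^5/30.
Hence A² = 1/[L^5/30].
Substituting L = 3.10 gives A² = 0.1048, so A = 0.3237.

A ≈ 0.324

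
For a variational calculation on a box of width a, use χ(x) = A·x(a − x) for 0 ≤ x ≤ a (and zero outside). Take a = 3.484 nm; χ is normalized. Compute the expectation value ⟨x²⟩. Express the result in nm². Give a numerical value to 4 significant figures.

⟨x^2⟩ ≈ 3.468 nm^2

⟨x²⟩ = ∫ x^2 |χ|² dx over the full domain.
Expanding the polynomial and integrating term by term, since the A² factors cancel between numerator and denominator, ⟨x²⟩ = 2·a^2/7.
Putting a = 3.484 gives 3.4681.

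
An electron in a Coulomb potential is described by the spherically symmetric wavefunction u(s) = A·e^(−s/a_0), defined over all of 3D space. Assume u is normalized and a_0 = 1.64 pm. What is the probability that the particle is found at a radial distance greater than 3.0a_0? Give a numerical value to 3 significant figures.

P ≈ 0.0620

Integrate the radial probability density 4πs²|u|² over s > 3.0a_0.
Normalization gives A² = 1/(π·a_0^3).
Let t = s/a_0; then A², 4π and the length scale all cancel, so P = ∫_{3.0}^{∞} t^2·e^(-2·t) dt ÷ ∫_{0}^{∞} t^2·e^(-2·t) dt.
Using ∫ t^2·e^(-2·t) dt = -(2·t^2 + 2·t + 1)·e^(-2·t)/4, the numerator is 25·e^(-6)/4 and the denominator is 1/4.
This evaluates to P = 0.06197.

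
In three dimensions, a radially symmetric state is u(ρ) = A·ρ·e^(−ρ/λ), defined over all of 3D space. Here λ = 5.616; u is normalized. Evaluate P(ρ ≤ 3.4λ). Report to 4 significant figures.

P ≈ 0.8080

With dV = 4πρ²dρ, the probability is ∫|u|² dV over ρ ≤ 3.4λ.
The full normalization integral is A²·[3·π·λ^5] = 1, fixing A².
Let t = ρ/λ; then A², 4π and the length scale all cancel, so P = ∫_{0}^{3.4} t^4·e^(-2·t) dt ÷ ∫_{0}^{∞} t^4·e^(-2·t) dt.
An antiderivative of t^4·e^(-2·t) is -(t^4/2 + t^3 + 3·t^2/2 + 3·t/2 + 3/4)·e^(-2·t); evaluating from 0 to 3.4 gives ≈ 0.605977, while the full integral is 3/4.
The region integral divided by the full integral gives P = 0.80797.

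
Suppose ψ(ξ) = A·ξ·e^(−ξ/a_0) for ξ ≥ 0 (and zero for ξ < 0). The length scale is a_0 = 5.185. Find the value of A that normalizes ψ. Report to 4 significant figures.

A ≈ 0.1694

The normalization condition is ∫|ψ|² dξ = 1 from 0 to ∞.
With ∫₀^∞ ξ^2 e^(−αξ) dξ = 2!/α^3, with ψ = A·ξ·e^(−ξ/a_0), the integral evaluates to A²·[a_0^3/4].
So A² = (a_0^3/4)^(−1).
With a_0 = 5.185: A² = 0.028695 and A = 0.16940.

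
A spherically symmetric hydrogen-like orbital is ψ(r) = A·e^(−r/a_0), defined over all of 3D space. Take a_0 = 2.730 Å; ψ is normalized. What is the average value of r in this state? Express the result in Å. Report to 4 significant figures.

⟨r⟩ ≈ 4.095 Å

By definition ⟨r⟩ = ∫ r |ψ(r)|² 4πr² dr.
Evaluating both integrals, ⟨r⟩ = 3·a_0/2.
Putting a_0 = 2.730 gives 4.0950.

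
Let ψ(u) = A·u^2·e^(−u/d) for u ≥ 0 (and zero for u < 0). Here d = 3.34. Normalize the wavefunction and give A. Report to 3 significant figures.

A ≈ 0.0566

We need A² ∫|f|² du = 1, taking the integral from 0 to ∞.
Recall ∫₀^∞ u^m e^(−u/β) du = m!·β^(m+1), with ψ = A·u^2·e^(−u/d), the integral evaluates to A²·[3·d^5/4].
Substituting d = 3.34 gives A² = 0.003208, so A = 0.05664.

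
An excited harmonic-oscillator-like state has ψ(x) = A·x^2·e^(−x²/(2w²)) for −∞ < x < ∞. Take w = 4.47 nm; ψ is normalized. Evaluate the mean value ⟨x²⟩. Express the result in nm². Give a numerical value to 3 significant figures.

The expectation value is the |ψ|²-weighted average of x^2: ∫ x^2|ψ|² dx.
Using the Gaussian integral ∫_{−∞}^{∞} e^(−αx²) dx = √(π/α), since the A² factors cancel between numerator and denominator, ⟨x²⟩ = 5·w^2/2.
With w = 4.47, ⟨x^2⟩ = 49.95.

⟨x^2⟩ ≈ 50.0 nm^2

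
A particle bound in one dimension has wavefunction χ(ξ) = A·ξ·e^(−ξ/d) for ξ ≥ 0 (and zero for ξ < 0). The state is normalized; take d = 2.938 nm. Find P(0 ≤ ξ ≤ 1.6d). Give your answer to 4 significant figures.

|χ|² is the probability density, so P = ∫_{0}^{1.6d} |χ|² dξ.
With A² fixed by ∫|χ|² = 1, i.e. A² = (d^3/4)^(−1), substitute and integrate.
Let u = ξ/d; then A² and the length scale cancel, so P = ∫_{0}^{1.6} u^2·e^(-2·u) du ÷ ∫_{0}^{∞} u^2·e^(-2·u) du.
With ∫ u^2·e^(-2·u) du = -(2·u^2 + 2·u + 1)·e^(-2·u)/4 + C, the region integral is 1/4 - 233·e^(-16/5)/100 and the full one is 1/4.
The result is P = 0.62010.

P ≈ 0.6201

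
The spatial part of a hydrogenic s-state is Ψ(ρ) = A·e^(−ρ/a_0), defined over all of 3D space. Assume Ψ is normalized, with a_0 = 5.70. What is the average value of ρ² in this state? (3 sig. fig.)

⟨ρ^2⟩ ≈ 97.5

By definition ⟨ρ²⟩ = ∫ ρ^2 |Ψ(ρ)|² 4πρ² dρ.
Since the A² factors cancel between numerator and denominator, ⟨ρ²⟩ = 3·a_0^2.
Putting a_0 = 5.70 gives 97.47.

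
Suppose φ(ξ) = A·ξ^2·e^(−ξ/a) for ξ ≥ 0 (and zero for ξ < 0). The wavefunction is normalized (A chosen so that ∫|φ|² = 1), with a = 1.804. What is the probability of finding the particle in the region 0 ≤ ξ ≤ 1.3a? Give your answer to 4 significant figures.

P ≈ 0.1226

P = ∫_{0}^{1.3a} |φ(ξ)|² dξ.
The normalization integral ∫|φ|²dξ over the whole domain equals 3·a^5/4·A², and A² cancels in the ratio.
Substituting u = ξ/a, A² and the length scale cancel in the ratio: P = ∫_{0}^{1.3} u^4·e^(-2·u) du / ∫_{0}^{∞} u^4·e^(-2·u) du.
An antiderivative of u^4·e^(-2·u) is -(u^4/2 + u^3 + 3·u^2/2 + 3·u/2 + 3/4)·e^(-2·u); evaluating from 0 to 1.3 gives ≈ 0.0919324, while the full integral is 3/4.
Evaluating gives P = 0.12258.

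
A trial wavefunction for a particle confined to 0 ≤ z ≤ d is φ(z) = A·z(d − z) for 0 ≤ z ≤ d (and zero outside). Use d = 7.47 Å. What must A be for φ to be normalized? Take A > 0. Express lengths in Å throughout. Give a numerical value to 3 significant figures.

The normalization condition is ∫|φ|² dz = 1 from 0 to d.
Expanding the polynomial and integrating term by term, ∫|φ|² dz = A²·(d^5/30).
Hence A² = 1/[d^5/30].
With d = 7.47: A² = 0.001290 and A = 0.03591.

A ≈ 0.0359 Å^(-5/2)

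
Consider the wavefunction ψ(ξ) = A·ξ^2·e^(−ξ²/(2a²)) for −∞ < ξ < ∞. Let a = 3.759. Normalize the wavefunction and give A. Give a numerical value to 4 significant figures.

Normalization requires ∫|ψ|² dξ = 1, integrated from −∞ to ∞.
∫|ψ|² dξ = A²·(3·√(π)·a^5/4).
So A² = (3·√(π)·a^5/4)^(−1).
Plugging in a = 3.759 yields A = 0.031659.

A ≈ 0.03166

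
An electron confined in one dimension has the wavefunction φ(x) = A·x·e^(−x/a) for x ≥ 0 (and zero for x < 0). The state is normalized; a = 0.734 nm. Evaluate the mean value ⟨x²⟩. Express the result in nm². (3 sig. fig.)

⟨x²⟩ = ∫ x^2 |φ|² dx over the full domain.
Recall ∫₀^∞ x^m e^(−x/β) dx = m!·β^(m+1), evaluating both integrals, ⟨x²⟩ = 3·a^2.
Putting a = 0.734 gives 1.616.

⟨x^2⟩ ≈ 1.62 nm^2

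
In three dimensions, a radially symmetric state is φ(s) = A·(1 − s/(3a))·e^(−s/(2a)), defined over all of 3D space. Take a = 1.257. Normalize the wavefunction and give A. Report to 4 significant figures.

We need A² ∫|f|² 4πs² ds = 1, taking the integral from 0 to ∞.
In 3D with spherical symmetry the volume element is 4πs² ds.
Using ∫₀^∞ sⁿ e^(−αs) ds = n!/αⁿ⁺¹, carrying out the integral gives A² · 8·π·a^3/3.
Setting this equal to 1 gives A² = 1/(8·π·a^3/3).
Substituting a = 1.257 gives A² = 0.060100, so A = 0.24515.

A ≈ 0.2452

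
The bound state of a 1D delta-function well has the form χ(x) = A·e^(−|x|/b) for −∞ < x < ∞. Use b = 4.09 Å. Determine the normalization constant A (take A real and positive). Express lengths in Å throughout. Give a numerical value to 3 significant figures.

A ≈ 0.494 Å^(-1/2)

We need A² ∫|f|² dx = 1, taking the integral from −∞ to ∞.
With ∫₀^∞ x^0 e^(−αx) dx = 0!/α^1, ∫|χ|² dx = A²·(b).
Setting this equal to 1 gives A² = 1/(b).
Substituting b = 4.09 gives A² = 0.2445, so A = 0.4945.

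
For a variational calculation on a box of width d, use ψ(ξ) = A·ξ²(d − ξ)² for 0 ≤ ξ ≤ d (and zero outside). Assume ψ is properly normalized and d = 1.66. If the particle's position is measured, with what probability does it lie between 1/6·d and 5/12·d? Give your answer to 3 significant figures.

P ≈ 0.293

The probability is P = ∫ |ψ|² dξ over [1/6·d, 5/12·d].
With A² fixed by ∫|ψ|² = 1, i.e. A² = (d^9/630)^(−1), substitute and integrate.
Substituting u = ξ/d, A² and the length scale cancel in the ratio: P = ∫_{1/6}^{5/12} u^4·(1 - u)^4 du / ∫_{0}^{1} u^4·(1 - u)^4 du.
Using ∫ u^4·(1 - u)^4 du = u^5·(70·u^4 - 315·u^3 + 540·u^2 - 420·u + 126)/630, the numerator is ≈ 0.00046568 and the denominator is 1/630.
Taking the ratio, P = 0.2934.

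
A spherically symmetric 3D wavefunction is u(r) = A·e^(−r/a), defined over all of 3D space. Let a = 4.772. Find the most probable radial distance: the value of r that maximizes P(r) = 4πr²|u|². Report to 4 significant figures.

Differentiate P(r) = 4πr²|u|² with respect to r and set to zero.
Solving yields r = a.
With a = 4.772, the most probable radial distance is 4.7720.

r ≈ 4.772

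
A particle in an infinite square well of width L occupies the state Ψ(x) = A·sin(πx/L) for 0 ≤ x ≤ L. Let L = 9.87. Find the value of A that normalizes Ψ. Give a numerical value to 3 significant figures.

Require ∫ |Ψ|² dx = 1 over the whole domain.
The integral (without the A² prefactor) comes out to L/2.
So A² = (L/2)^(−1).
Substituting L = 9.87 gives A² = 0.2026, so A = 0.4501.

A ≈ 0.450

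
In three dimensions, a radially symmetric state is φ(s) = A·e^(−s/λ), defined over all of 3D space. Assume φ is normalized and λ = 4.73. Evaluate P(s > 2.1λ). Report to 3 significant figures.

With dV = 4πs²ds, the probability is ∫|φ|² dV over s > 2.1λ.
A² is fixed by ∫₀^∞ 4πs²|φ|² ds = 1, i.e. A² = (π·λ^3)^(−1).
Let u = s/λ; then A², 4π and the length scale all cancel, so P = ∫_{2.1}^{∞} u^2·e^(-2·u) du ÷ ∫_{0}^{∞} u^2·e^(-2·u) du.
With ∫ u^2·e^(-2·u) du = -(2·u^2 + 2·u + 1)·e^(-2·u)/4 + C, the region integral is 701·e^(-21/5)/200 and the full one is 1/4.
This evaluates to P = 0.2102.

P ≈ 0.210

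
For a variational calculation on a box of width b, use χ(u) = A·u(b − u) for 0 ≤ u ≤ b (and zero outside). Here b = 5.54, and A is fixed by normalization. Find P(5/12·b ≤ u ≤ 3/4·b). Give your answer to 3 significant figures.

P ≈ 0.550

The probability is P = ∫ |χ|² du over [5/12·b, 3/4·b].
Since A² = 1/(b^5/30), this is the region integral divided by the full normalization integral.
Substituting t = u/b, A² and the length scale cancel in the ratio: P = ∫_{5/12}^{3/4} t^2·(1 - t)^2 dt / ∫_{0}^{1} t^2·(1 - t)^2 dt.
With ∫ t^2·(1 - t)^2 dt = t^3·(6·t^2 - 15·t + 10)/30 + C, the region integral is ≈ 0.018329 and the full one is 1/30.
Taking the ratio, P = 0.5499.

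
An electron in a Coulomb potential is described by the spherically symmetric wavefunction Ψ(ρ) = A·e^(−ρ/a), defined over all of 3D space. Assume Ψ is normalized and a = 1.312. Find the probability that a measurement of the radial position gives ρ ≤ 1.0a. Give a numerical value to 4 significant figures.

Integrate the radial probability density 4πρ²|Ψ|² over ρ ≤ 1.0a.
Normalization gives A² = 1/(π·a^3).
Substituting u = ρ/a, A², 4π and the length scale all cancel in the ratio: P = ∫_{0}^{1.0} u^2·e^(-2·u) du / ∫_{0}^{∞} u^2·e^(-2·u) du.
With ∫ u^2·e^(-2·u) du = -(2·u^2 + 2·u + 1)·e^(-2·u)/4 + C, the region integral is 1/4 - 5·e^(-2)/4 and the full one is 1/4.
The region integral divided by the full integral gives P = 0.32332.

P ≈ 0.3233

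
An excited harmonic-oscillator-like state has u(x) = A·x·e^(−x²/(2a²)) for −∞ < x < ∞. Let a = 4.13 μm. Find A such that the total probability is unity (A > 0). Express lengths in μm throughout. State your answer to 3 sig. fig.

A ≈ 0.127 μm^(-3/2)

The normalization condition is ∫|u|² dx = 1 from −∞ to ∞.
With ∫_{−∞}^{∞} x^(2m) e^(−αx²) dx = (2m−1)!!·√π / (2^m α^(m+1/2)), carrying out the integral gives A² · √(π)·a^3/2.
Hence A² = 1/[√(π)·a^3/2].
Substituting a = 4.13 gives A² = 0.01602, so A = 0.1266.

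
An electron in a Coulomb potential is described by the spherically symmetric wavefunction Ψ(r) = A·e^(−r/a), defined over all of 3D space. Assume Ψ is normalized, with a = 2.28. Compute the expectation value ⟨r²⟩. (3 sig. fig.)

⟨r^2⟩ ≈ 15.6

By definition ⟨r²⟩ = ∫ r^2 |Ψ(r)|² 4πr² dr.
Using ∫₀^∞ rⁿ e^(−αr) dr = n!/αⁿ⁺¹, the ratio of the moment integral to the normalization integral gives ⟨r²⟩ = 3·a^2.
With a = 2.28, ⟨r^2⟩ = 15.60.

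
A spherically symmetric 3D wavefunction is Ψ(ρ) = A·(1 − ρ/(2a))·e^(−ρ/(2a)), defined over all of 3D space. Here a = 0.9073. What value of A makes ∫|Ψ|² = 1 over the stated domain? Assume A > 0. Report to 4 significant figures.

A ≈ 0.2308

Normalization requires ∫|Ψ|² 4πρ² dρ = 1, integrated from 0 to ∞.
The angular integral contributes 4π, leaving ∫₀^∞ ρ²|Ψ|² dρ.
Using ∫₀^∞ ρⁿ e^(−αρ) dρ = n!/αⁿ⁺¹, carrying out the integral gives A² · 8·π·a^3.
With a = 0.9073: A² = 0.053273 and A = 0.23081.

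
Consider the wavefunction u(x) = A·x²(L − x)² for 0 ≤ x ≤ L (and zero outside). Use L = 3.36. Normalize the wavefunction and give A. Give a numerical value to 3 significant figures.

A ≈ 0.107

The normalization condition is ∫|u|² dx = 1 from 0 to L.
Expanding the polynomial and integrating term by term, with u = A·x²(L − x)², the integral evaluates to A²·[L^9/630].
Plugging in L = 3.36 yields A = 0.1074.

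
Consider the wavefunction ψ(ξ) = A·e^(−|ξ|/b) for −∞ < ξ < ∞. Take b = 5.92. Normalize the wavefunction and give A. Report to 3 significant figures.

Require ∫ |ψ|² dξ = 1 over the whole domain.
Recall ∫₀^∞ ξ^m e^(−ξ/β) dξ = m!·β^(m+1), the integral (without the A² prefactor) comes out to b.
With b = 5.92: A² = 0.1689 and A = 0.4110.

A ≈ 0.411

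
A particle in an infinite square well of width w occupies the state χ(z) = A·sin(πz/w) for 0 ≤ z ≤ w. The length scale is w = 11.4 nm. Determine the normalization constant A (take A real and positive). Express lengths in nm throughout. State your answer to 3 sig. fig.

A ≈ 0.419 nm^(-1/2)

Normalization requires ∫|χ|² dz = 1, integrated from 0 to w.
With ∫₀^w sin²(nπz/w) dz = w/2, carrying out the integral gives A² · w/2.
Setting this equal to 1 gives A² = 1/(w/2).
Substituting w = 11.4 gives A² = 0.1754, so A = 0.4189.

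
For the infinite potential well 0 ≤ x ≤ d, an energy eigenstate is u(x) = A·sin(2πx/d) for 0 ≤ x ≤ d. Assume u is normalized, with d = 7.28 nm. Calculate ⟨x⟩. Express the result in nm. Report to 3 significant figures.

The expectation value is the |u|²-weighted average of x: ∫ x|u|² dx.
Using sin²θ = (1 − cos 2θ)/2, the ratio of the moment integral to the normalization integral gives ⟨x⟩ = d/2.
Putting d = 7.28 gives 3.640.

⟨x⟩ ≈ 3.64 nm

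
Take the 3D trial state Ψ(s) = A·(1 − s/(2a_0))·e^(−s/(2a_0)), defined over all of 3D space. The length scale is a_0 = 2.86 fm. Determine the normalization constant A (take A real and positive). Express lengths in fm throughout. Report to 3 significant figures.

A ≈ 0.0412 fm^(-3/2)

Normalization requires ∫|Ψ|² 4πs² ds = 1, integrated from 0 to ∞.
In 3D with spherical symmetry the volume element is 4πs² ds.
Using ∫₀^∞ sⁿ e^(−αs) ds = n!/αⁿ⁺¹, with Ψ = A·(1 − s/(2a_0))·e^(−s/(2a_0)), the integral evaluates to A²·[8·π·a_0^3].
Hence A² = 1/[8·π·a_0^3].
Plugging in a_0 = 2.86 yields A = 0.04124.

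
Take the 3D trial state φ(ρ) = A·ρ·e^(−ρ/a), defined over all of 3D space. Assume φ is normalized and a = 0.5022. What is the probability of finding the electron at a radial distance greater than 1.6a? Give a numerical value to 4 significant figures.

P ≈ 0.7806

P = ∫ |φ|² 4πρ² dρ over ρ > 1.6a.
A² is fixed by ∫₀^∞ 4πρ²|φ|² dρ = 1, i.e. A² = (3·π·a^5)^(−1).
In terms of u = ρ/a (A², 4π and the length scale all cancel between numerator and denominator), P = [∫_{1.6}^{∞} u^4·e^(-2·u) du] / [∫_{0}^{∞} u^4·e^(-2·u) du].
Using ∫ u^4·e^(-2·u) du = -(u^4/2 + u^3 + 3·u^2/2 + 3·u/2 + 3/4)·e^(-2·u), the numerator is ≈ 0.585459 and the denominator is 3/4.
Taking the ratio yields P = 0.78061.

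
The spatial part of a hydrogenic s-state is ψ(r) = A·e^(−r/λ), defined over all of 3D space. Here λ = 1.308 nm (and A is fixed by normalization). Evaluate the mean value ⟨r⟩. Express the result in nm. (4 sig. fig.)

⟨r⟩ ≈ 1.962 nm

The expectation value is the |ψ|²-weighted average of r: ∫ r|ψ|² 4πr² dr.
The ratio of the moment integral to the normalization integral gives ⟨r⟩ = 3·λ/2.
With λ = 1.308, ⟨r⟩ = 1.9620.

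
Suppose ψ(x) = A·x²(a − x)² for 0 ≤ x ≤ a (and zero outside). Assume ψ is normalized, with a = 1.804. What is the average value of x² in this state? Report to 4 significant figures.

By definition ⟨x²⟩ = ∫ x^2 |ψ(x)|² dx.
Expanding the polynomial and integrating term by term, evaluating both integrals, ⟨x²⟩ = 3·a^2/11.
With a = 1.804, ⟨x^2⟩ = 0.88757.

⟨x^2⟩ ≈ 0.8876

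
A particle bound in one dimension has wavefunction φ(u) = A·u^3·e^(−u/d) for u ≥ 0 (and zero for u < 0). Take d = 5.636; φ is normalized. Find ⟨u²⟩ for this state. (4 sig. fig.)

By definition ⟨u²⟩ = ∫ u^2 |φ(u)|² du.
Since the A² factors cancel between numerator and denominator, ⟨u²⟩ = 14·d^2.
With d = 5.636, ⟨u^2⟩ = 444.70.

⟨u^2⟩ ≈ 444.7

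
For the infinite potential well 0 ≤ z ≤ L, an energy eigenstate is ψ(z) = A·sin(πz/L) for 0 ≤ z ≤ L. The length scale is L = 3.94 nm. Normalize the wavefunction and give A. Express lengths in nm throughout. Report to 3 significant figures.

Normalization requires ∫|ψ|² dz = 1, integrated from 0 to L.
Carrying out the integral gives A² · L/2.
Plugging in L = 3.94 yields A = 0.7125.

A ≈ 0.712 nm^(-1/2)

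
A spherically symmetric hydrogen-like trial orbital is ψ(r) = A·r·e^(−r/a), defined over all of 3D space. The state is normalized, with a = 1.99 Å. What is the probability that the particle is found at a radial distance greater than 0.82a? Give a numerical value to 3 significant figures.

P ≈ 0.974

Integrate the radial probability density 4πr²|ψ|² over r > 0.82a.
Normalization gives A² = 1/(3·π·a^5).
Substituting u = r/a, A², 4π and the length scale all cancel in the ratio: P = ∫_{0.82}^{∞} u^4·e^(-2·u) du / ∫_{0}^{∞} u^4·e^(-2·u) du.
An antiderivative of u^4·e^(-2·u) is -(u^4/2 + u^3 + 3·u^2/2 + 3·u/2 + 3/4)·e^(-2·u); evaluating from 0.82 to ∞ gives ≈ 0.73053, while the full integral is 3/4.
Taking the ratio yields P = 0.9740.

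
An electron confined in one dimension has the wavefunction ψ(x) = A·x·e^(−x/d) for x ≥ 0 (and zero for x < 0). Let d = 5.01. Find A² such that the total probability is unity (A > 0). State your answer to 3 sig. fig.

A^2 ≈ 0.0318

We need A² ∫|f|² dx = 1, taking the integral from 0 to ∞.
With ψ = A·x·e^(−x/d), the integral evaluates to A²·[d^3/4].
Setting this equal to 1 gives A² = 1/(d^3/4).
Plugging in d = 5.01 yields A = 0.1784.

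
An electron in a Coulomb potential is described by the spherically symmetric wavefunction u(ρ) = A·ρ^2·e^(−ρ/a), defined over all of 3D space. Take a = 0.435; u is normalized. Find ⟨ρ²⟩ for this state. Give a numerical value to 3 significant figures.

⟨ρ^2⟩ ≈ 2.65

The expectation value is the |u|²-weighted average of ρ^2: ∫ ρ^2|u|² 4πρ² dρ.
The ratio of the moment integral to the normalization integral gives ⟨ρ²⟩ = 14·a^2.
Putting a = 0.435 gives 2.649.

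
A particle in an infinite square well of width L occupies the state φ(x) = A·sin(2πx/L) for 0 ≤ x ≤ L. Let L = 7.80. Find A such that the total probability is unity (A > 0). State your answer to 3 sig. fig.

A ≈ 0.506

Normalization requires ∫|φ|² dx = 1, integrated from 0 to L.
The integral (without the A² prefactor) comes out to L/2.
Hence A² = 1/[L/2].
With L = 7.80: A² = 0.2564 and A = 0.5064.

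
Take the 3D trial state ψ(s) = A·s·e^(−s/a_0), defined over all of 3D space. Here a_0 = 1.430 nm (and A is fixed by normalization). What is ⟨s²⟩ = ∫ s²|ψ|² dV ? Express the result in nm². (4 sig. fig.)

⟨s^2⟩ ≈ 15.34 nm^2

By definition ⟨s²⟩ = ∫ s^2 |ψ(s)|² 4πs² ds.
Since the A² factors cancel between numerator and denominator, ⟨s²⟩ = 15·a_0^2/2.
Putting a_0 = 1.430 gives 15.337.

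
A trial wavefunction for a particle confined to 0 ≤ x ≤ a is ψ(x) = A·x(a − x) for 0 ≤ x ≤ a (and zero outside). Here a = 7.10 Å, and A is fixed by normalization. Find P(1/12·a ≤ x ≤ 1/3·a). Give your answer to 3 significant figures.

P ≈ 0.205

|ψ|² is the probability density, so P = ∫_{1/12·a}^{1/3·a} |ψ|² dx.
The normalization integral ∫|ψ|²dx over the whole domain equals a^5/30·A², and A² cancels in the ratio.
Let u = x/a; then A² and the length scale cancel, so P = ∫_{1/12}^{1/3} u^2·(1 - u)^2 du ÷ ∫_{0}^{1} u^2·(1 - u)^2 du.
With ∫ u^2·(1 - u)^2 du = u^3·(6·u^2 - 15·u + 10)/30 + C, the region integral is ≈ 0.0068263 and the full one is 1/30.
This works out to P = 0.2048.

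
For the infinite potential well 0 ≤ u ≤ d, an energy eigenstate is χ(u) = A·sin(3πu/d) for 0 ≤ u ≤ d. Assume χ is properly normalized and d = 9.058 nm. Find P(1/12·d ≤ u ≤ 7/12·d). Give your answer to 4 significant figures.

P ≈ 0.6061

|χ|² is the probability density, so P = ∫_{1/12·d}^{7/12·d} |χ|² du.
The normalization integral ∫|χ|²du over the whole domain equals d/2·A², and A² cancels in the ratio.
Let t = u/d; then A² and the length scale cancel, so P = ∫_{1/12}^{7/12} sin(3·π·t)^2 dt ÷ ∫_{0}^{1} sin(3·π·t)^2 dt.
Using ∫ sin(3·π·t)^2 dt = t/2 - sin(6·π·t)/(12·π), the numerator is 1/(6·π) + 1/4 and the denominator is 1/2.
Taking the ratio, P = (2 + 3·π)/(6·π).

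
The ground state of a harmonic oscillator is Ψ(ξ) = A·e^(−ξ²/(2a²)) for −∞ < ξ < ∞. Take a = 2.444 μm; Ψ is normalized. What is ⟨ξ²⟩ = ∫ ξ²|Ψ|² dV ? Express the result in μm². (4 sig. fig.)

By definition ⟨ξ²⟩ = ∫ ξ^2 |Ψ(ξ)|² dξ.
With ∫_{−∞}^{∞} ξ^(2m) e^(−αξ²) dξ = (2m−1)!!·√π / (2^m α^(m+1/2)), the ratio of the moment integral to the normalization integral gives ⟨ξ²⟩ = a^2/2.
Putting a = 2.444 gives 2.9866.

⟨ξ^2⟩ ≈ 2.987 μm^2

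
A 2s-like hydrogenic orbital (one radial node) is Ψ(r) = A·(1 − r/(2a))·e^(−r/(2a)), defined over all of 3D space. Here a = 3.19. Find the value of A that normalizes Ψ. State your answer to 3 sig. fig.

A ≈ 0.0350

Require ∫ |Ψ|² 4πr² dr = 1 over the whole domain.
In 3D with spherical symmetry the volume element is 4πr² dr.
Using ∫₀^∞ rⁿ e^(−αr) dr = n!/αⁿ⁺¹, with Ψ = A·(1 − r/(2a))·e^(−r/(2a)), the integral evaluates to A²·[8·π·a^3].
Hence A² = 1/[8·π·a^3].
Plugging in a = 3.19 yields A = 0.03501.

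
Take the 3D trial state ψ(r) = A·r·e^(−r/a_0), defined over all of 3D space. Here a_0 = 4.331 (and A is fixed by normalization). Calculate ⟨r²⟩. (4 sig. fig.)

⟨r^2⟩ ≈ 140.7

The expectation value is the |ψ|²-weighted average of r^2: ∫ r^2|ψ|² 4πr² dr.
The ratio of the moment integral to the normalization integral gives ⟨r²⟩ = 15·a_0^2/2.
With a_0 = 4.331, ⟨r^2⟩ = 140.68.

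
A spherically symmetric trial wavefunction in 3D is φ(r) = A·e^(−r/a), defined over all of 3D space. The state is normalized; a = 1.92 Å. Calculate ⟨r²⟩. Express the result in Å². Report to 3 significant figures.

⟨r^2⟩ ≈ 11.1 Å^2

⟨r²⟩ = ∫ r^2 |φ|² 4πr² dr over the full domain.
Using ∫₀^∞ rⁿ e^(−αr) dr = n!/αⁿ⁺¹, the ratio of the moment integral to the normalization integral gives ⟨r²⟩ = 3·a^2.
Putting a = 1.92 gives 11.06.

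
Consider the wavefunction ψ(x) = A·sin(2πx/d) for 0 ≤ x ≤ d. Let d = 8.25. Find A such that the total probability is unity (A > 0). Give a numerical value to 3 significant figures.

Require ∫ |ψ|² dx = 1 over the whole domain.
The integral (without the A² prefactor) comes out to d/2.
So A² = (d/2)^(−1).
Plugging in d = 8.25 yields A = 0.4924.

A ≈ 0.492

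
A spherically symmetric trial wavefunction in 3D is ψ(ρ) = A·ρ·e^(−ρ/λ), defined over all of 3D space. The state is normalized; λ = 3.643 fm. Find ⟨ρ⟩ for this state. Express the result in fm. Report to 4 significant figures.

⟨ρ⟩ = ∫ ρ |ψ|² 4πρ² dρ over the full domain.
Recall ∫₀^∞ ρ^m e^(−ρ/β) dρ = m!·β^(m+1), since the A² factors cancel between numerator and denominator, ⟨ρ⟩ = 5·λ/2.
With λ = 3.643, ⟨ρ⟩ = 9.1075.

⟨ρ⟩ ≈ 9.108 fm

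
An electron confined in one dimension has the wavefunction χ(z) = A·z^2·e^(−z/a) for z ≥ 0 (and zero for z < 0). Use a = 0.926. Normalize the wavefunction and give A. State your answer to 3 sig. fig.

A ≈ 1.40

Require ∫ |χ|² dz = 1 over the whole domain.
With ∫₀^∞ z^4 e^(−αz) dz = 4!/α^5, ∫|χ|² dz = A²·(3·a^5/4).
Hence A² = 1/[3·a^5/4].
Plugging in a = 0.926 yields A = 1.399.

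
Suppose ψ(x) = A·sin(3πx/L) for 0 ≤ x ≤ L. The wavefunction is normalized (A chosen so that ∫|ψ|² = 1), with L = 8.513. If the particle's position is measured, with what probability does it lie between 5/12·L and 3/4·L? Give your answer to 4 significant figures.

The probability is P = ∫ |ψ|² dx over [5/12·L, 3/4·L].
The normalization integral ∫|ψ|²dx over the whole domain equals L/2·A², and A² cancels in the ratio.
Let u = x/L; then A² and the length scale cancel, so P = ∫_{5/12}^{3/4} sin(3·π·u)^2 du ÷ ∫_{0}^{1} sin(3·π·u)^2 du.
Using ∫ sin(3·π·u)^2 du = u/2 - sin(6·π·u)/(12·π), the numerator is 1/6 and the denominator is 1/2.
Taking the ratio, P = 1/3.

P ≈ 0.3333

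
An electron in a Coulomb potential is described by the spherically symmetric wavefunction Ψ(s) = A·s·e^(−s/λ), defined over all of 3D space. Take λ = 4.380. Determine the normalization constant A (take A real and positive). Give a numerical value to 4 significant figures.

Require ∫ |Ψ|² 4πs² ds = 1 over the whole domain.
With ∫₀^∞ s^4 e^(−αs) ds = 4!/α^5, ∫|Ψ|² 4πs² ds = A²·(3·π·λ^5).
Hence A² = 1/[3·π·λ^5].
Plugging in λ = 4.380 yields A = 0.0081130.

A ≈ 0.008113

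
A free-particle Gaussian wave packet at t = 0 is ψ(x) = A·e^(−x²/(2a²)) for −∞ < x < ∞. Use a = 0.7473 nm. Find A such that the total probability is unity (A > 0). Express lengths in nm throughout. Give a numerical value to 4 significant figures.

A ≈ 0.8689 nm^(-1/2)

Require ∫ |ψ|² dx = 1 over the whole domain.
Differentiating ∫e^(−αx²) dx = √(π/α) under α to get the higher moments, ∫|ψ|² dx = A²·(√(π)·a).
Plugging in a = 0.7473 yields A = 0.86889.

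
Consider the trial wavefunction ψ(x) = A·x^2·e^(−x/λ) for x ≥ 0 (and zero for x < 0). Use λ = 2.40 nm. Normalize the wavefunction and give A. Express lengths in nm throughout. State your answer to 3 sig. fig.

A ≈ 0.129 nm^(-5/2)

We need A² ∫|f|² dx = 1, taking the integral from 0 to ∞.
With ∫₀^∞ x^4 e^(−αx) dx = 4!/α^5, with ψ = A·x^2·e^(−x/λ), the integral evaluates to A²·[3·λ^5/4].
With λ = 2.40: A² = 0.01674 and A = 0.1294.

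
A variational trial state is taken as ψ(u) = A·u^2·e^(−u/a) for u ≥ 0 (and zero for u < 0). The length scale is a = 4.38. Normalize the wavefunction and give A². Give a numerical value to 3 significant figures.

The normalization condition is ∫|ψ|² du = 1 from 0 to ∞.
Using ∫₀^∞ uⁿ e^(−αu) du = n!/αⁿ⁺¹, the integral (without the A² prefactor) comes out to 3·a^5/4.
Setting this equal to 1 gives A² = 1/(3·a^5/4).
Substituting a = 4.38 gives A² = 0.0008271, so A = 0.02876.

A^2 ≈ 0.000827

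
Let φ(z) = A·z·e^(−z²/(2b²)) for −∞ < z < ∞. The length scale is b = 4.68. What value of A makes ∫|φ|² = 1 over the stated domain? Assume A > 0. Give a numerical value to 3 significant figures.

A ≈ 0.105

Require ∫ |φ|² dz = 1 over the whole domain.
Carrying out the integral gives A² · √(π)·b^3/2.
So A² = (√(π)·b^3/2)^(−1).
Substituting b = 4.68 gives A² = 0.01101, so A = 0.1049.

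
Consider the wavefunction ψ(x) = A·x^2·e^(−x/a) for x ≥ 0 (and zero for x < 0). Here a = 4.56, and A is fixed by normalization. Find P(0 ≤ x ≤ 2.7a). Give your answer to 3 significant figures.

P = ∫_{0}^{2.7a} |ψ(x)|² dx.
The normalization integral ∫|ψ|²dx over the whole domain equals 3·a^5/4·A², and A² cancels in the ratio.
In terms of u = x/a (A² and the length scale cancel between numerator and denominator), P = [∫_{0}^{2.7} u^4·e^(-2·u) du] / [∫_{0}^{∞} u^4·e^(-2·u) du].
With ∫ u^4·e^(-2·u) du = -(u^4/2 + u^3 + 3·u^2/2 + 3·u/2 + 3/4)·e^(-2·u) + C, the region integral is ≈ 0.47002 and the full one is 3/4.
This works out to P = 0.6267.

P ≈ 0.627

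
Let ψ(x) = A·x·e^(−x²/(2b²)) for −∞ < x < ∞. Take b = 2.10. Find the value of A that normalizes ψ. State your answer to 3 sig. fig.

A ≈ 0.349

The normalization condition is ∫|ψ|² dx = 1 from −∞ to ∞.
∫|ψ|² dx = A²·(√(π)·b^3/2).
So A² = (√(π)·b^3/2)^(−1).
With b = 2.10: A² = 0.1218 and A = 0.3491.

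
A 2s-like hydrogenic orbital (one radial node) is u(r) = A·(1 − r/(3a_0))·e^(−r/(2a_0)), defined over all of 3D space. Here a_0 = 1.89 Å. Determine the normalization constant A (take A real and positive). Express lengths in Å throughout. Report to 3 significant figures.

A ≈ 0.133 Å^(-3/2)

Normalization requires ∫|u|² 4πr² dr = 1, integrated from 0 to ∞.
(Spherical symmetry: dV = 4πr² dr.)
With ∫₀^∞ r^4 e^(−αr) dr = 4!/α^5, with u = A·(1 − r/(3a_0))·e^(−r/(2a_0)), the integral evaluates to A²·[8·π·a_0^3/3].
Setting this equal to 1 gives A² = 1/(8·π·a_0^3/3).
Substituting a_0 = 1.89 gives A² = 0.01768, so A = 0.1330.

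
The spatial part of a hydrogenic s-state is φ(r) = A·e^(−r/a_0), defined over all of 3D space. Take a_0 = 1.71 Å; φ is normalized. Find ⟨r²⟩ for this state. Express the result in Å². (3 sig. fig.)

The expectation value is the |φ|²-weighted average of r^2: ∫ r^2|φ|² 4πr² dr.
Evaluating both integrals, ⟨r²⟩ = 3·a_0^2.
Putting a_0 = 1.71 gives 8.772.

⟨r^2⟩ ≈ 8.77 Å^2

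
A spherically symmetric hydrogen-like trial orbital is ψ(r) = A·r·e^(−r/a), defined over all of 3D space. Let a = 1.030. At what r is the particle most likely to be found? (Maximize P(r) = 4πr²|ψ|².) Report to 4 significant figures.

r ≈ 2.060

The maximum of P(r) = 4πr²|ψ|² occurs where its derivative vanishes.
This gives r = 2·a.
With a = 1.030, the most probable radial distance is 2.0600.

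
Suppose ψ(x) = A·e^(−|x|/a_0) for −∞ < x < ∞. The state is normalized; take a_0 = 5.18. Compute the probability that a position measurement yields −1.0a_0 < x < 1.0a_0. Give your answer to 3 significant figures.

P ≈ 0.865

P = ∫_{−1.0a_0}^{1.0a_0} |ψ(x)|² dx.
Since A² = 1/(a_0), this is the region integral divided by the full normalization integral.
By symmetry take twice the x ≥ 0 contribution in numerator and denominator; the 2's cancel. In terms of u = x/a_0 (A² and the length scale cancel between numerator and denominator), P = [∫_{0}^{1.0} e^(-2·u) du] / [∫_{0}^{∞} e^(-2·u) du].
With ∫ e^(-2·u) du = -e^(-2·u)/2 + C, the region integral is 1/2 - e^(-2)/2 and the full one is 1/2.
Taking the ratio, P = 0.8647.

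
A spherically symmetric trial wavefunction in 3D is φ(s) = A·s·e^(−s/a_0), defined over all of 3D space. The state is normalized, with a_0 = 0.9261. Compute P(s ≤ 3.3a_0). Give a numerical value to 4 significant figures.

P ≈ 0.7873

P = ∫ |φ|² 4πs² ds over s ≤ 3.3a_0.
Normalization gives A² = 1/(3·π·a_0^5).
Let u = s/a_0; then A², 4π and the length scale all cancel, so P = ∫_{0}^{3.3} u^4·e^(-2·u) du ÷ ∫_{0}^{∞} u^4·e^(-2·u) du.
Using ∫ u^4·e^(-2·u) du = -(u^4/2 + u^3 + 3·u^2/2 + 3·u/2 + 3/4)·e^(-2·u), the numerator is ≈ 0.590472 and the denominator is 3/4.
The region integral divided by the full integral gives P = 0.78730.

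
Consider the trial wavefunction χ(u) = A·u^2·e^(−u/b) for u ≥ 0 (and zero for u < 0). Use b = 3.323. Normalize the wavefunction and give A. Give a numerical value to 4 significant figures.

A ≈ 0.05736

We need A² ∫|f|² du = 1, taking the integral from 0 to ∞.
Using ∫₀^∞ uⁿ e^(−αu) du = n!/αⁿ⁺¹, the integral (without the A² prefactor) comes out to 3·b^5/4.
So A² = (3·b^5/4)^(−1).
Substituting b = 3.323 gives A² = 0.0032907, so A = 0.057365.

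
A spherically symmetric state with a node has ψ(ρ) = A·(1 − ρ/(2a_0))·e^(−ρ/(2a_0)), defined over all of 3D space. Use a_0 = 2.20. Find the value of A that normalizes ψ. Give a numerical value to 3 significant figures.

A ≈ 0.0611

Normalization requires ∫|ψ|² 4πρ² dρ = 1, integrated from 0 to ∞.
In 3D with spherical symmetry the volume element is 4πρ² dρ.
With ψ = A·(1 − ρ/(2a_0))·e^(−ρ/(2a_0)), the integral evaluates to A²·[8·π·a_0^3].
So A² = (8·π·a_0^3)^(−1).
Substituting a_0 = 2.20 gives A² = 0.003737, so A = 0.06113.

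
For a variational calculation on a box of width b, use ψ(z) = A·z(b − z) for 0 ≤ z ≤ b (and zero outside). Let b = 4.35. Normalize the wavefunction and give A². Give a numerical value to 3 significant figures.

A^2 ≈ 0.0193

Normalization requires ∫|ψ|² dz = 1, integrated from 0 to b.
∫|ψ|² dz = A²·(b^5/30).
Hence A² = 1/[b^5/30].
Plugging in b = 4.35 yields A = 0.1388.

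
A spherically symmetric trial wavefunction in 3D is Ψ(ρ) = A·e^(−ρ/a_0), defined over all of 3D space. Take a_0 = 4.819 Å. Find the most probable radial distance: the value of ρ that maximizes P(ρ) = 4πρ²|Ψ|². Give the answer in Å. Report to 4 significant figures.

The maximum of P(ρ) = 4πρ²|Ψ|² occurs where its derivative vanishes.
Solving yields ρ = a_0.
With a_0 = 4.819, the most probable radial distance is 4.8190 Å.

ρ ≈ 4.819 Å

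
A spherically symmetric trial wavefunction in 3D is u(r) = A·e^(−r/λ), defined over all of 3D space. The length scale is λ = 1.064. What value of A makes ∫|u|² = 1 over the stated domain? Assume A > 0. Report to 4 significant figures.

Require ∫ |u|² 4πr² dr = 1 over the whole domain.
In 3D with spherical symmetry the volume element is 4πr² dr.
Carrying out the integral gives A² · π·λ^3.
So A² = (π·λ^3)^(−1).
With λ = 1.064: A² = 0.26426 and A = 0.51406.

A ≈ 0.5141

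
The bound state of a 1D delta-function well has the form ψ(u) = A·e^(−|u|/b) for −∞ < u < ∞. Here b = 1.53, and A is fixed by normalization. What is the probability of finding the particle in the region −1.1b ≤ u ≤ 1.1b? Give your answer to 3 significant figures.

P ≈ 0.889

|ψ|² is the probability density, so P = ∫_{−1.1b}^{1.1b} |ψ|² du.
Since A² = 1/(b), this is the region integral divided by the full normalization integral.
Both integrals are even about u = 0, so only the u ≥ 0 halves are needed (the factors of 2 cancel). Let t = u/b; then A² and the length scale cancel, so P = ∫_{0}^{1.1} e^(-2·t) dt ÷ ∫_{0}^{∞} e^(-2·t) dt.
Using ∫ e^(-2·t) dt = -e^(-2·t)/2, the numerator is 1/2 - e^(-11/5)/2 and the denominator is 1/2.
Evaluating gives P = 0.8892.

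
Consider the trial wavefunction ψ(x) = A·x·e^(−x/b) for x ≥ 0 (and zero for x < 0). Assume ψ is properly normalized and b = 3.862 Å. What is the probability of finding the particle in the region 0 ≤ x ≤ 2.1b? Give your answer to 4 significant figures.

P ≈ 0.7898

P = ∫_{0}^{2.1b} |ψ(x)|² dx.
The normalization integral ∫|ψ|²dx over the whole domain equals b^3/4·A², and A² cancels in the ratio.
In terms of u = x/b (A² and the length scale cancel between numerator and denominator), P = [∫_{0}^{2.1} u^2·e^(-2·u) du] / [∫_{0}^{∞} u^2·e^(-2·u) du].
An antiderivative of u^2·e^(-2·u) is -(2·u^2 + 2·u + 1)·e^(-2·u)/4; evaluating from 0 to 2.1 gives 1/4 - 701·e^(-21/5)/200, while the full integral is 1/4.
Taking the ratio, P = 0.78976.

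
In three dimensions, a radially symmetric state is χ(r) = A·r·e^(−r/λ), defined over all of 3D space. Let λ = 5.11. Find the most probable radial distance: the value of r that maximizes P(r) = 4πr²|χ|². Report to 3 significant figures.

The maximum of P(r) = 4πr²|χ|² occurs where its derivative vanishes.
Solving yields r = 2·λ.
With λ = 5.11, the most probable radial distance is 10.22.

r ≈ 10.2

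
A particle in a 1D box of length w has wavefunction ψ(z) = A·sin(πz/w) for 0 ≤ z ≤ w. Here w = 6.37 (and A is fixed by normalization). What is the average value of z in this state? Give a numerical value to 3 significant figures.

⟨z⟩ ≈ 3.19

The expectation value is the |ψ|²-weighted average of z: ∫ z|ψ|² dz.
With ∫₀^w sin²(nπz/w) dz = w/2, evaluating both integrals, ⟨z⟩ = w/2.
With w = 6.37, ⟨z⟩ = 3.185.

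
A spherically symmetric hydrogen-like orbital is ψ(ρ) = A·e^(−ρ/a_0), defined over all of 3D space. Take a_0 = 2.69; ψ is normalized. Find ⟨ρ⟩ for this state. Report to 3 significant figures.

⟨ρ⟩ = ∫ ρ |ψ|² 4πρ² dρ over the full domain.
With ∫₀^∞ ρ^3 e^(−αρ) dρ = 3!/α^4, evaluating both integrals, ⟨ρ⟩ = 3·a_0/2.
With a_0 = 2.69, ⟨ρ⟩ = 4.035.

⟨ρ⟩ ≈ 4.04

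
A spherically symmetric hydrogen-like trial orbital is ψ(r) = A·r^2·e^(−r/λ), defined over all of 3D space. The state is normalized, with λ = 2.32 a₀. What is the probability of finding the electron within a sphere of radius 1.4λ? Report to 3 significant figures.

P ≈ 0.0244

Integrate the radial probability density 4πr²|ψ|² over r ≤ 1.4λ.
The full normalization integral is A²·[45·π·λ^7/2] = 1, fixing A².
Let u = r/λ; then A², 4π and the length scale all cancel, so P = ∫_{0}^{1.4} u^6·e^(-2·u) du ÷ ∫_{0}^{∞} u^6·e^(-2·u) du.
An antiderivative of u^6·e^(-2·u) is -(4·u^6 + 12·u^5 + 30·u^4 + 60·u^3 + 90·u^2 + 90·u + 45)·e^(-2·u)/8; evaluating from 0 to 1.4 gives ≈ 0.13731, while the full integral is 45/8.
This evaluates to P = 0.02441.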